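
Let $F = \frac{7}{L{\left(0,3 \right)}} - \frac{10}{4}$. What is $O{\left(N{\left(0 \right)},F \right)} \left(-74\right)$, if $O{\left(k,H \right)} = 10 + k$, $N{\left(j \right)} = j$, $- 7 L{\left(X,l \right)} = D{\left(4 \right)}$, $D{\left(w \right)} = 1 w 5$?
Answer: $-740$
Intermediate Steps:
$D{\left(w \right)} = 5 w$ ($D{\left(w \right)} = w 5 = 5 w$)
$L{\left(X,l \right)} = - \frac{20}{7}$ ($L{\left(X,l \right)} = - \frac{5 \cdot 4}{7} = \left(- \frac{1}{7}\right) 20 = - \frac{20}{7}$)
$F = - \frac{99}{20}$ ($F = \frac{7}{- \frac{20}{7}} - \frac{10}{4} = 7 \left(- \frac{7}{20}\right) - \frac{5}{2} = - \frac{49}{20} - \frac{5}{2} = - \frac{99}{20} \approx -4.95$)
$O{\left(N{\left(0 \right)},F \right)} \left(-74\right) = \left(10 + 0\right) \left(-74\right) = 10 \left(-74\right) = -740$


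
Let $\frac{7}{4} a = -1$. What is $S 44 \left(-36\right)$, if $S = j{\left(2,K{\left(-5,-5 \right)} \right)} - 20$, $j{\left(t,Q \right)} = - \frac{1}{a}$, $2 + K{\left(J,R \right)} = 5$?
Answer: $28908$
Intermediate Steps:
$a = - \frac{4}{7}$ ($a = \frac{4}{7} \left(-1\right) = - \frac{4}{7} \approx -0.57143$)
$K{\left(J,R \right)} = 3$ ($K{\left(J,R \right)} = -2 + 5 = 3$)
$j{\left(t,Q \right)} = \frac{7}{4}$ ($j{\left(t,Q \right)} = - \frac{1}{- \frac{4}{7}} = \left(-1\right) \left(- \frac{7}{4}\right) = \frac{7}{4}$)
$S = - \frac{73}{4}$ ($S = \frac{7}{4} - 20 = - \frac{73}{4} \approx -18.25$)
$S 44 \left(-36\right) = \left(- \frac{73}{4}\right) 44 \left(-36\right) = \left(-803\right) \left(-36\right) = 28908$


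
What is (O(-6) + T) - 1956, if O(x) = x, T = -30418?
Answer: -32380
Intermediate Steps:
(O(-6) + T) - 1956 = (-6 - 30418) - 1956 = -30424 - 1956 = -32380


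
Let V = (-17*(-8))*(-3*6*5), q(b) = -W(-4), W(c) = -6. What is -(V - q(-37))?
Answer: 12246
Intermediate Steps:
q(b) = 6 (q(b) = -1*(-6) = 6)
V = -12240 (V = 136*(-18*5) = 136*(-90) = -12240)
-(V - q(-37)) = -(-12240 - 1*6) = -(-12240 - 6) = -1*(-12246) = 12246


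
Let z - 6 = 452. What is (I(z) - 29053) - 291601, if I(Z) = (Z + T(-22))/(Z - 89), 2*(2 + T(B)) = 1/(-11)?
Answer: -2603059141/8118 ≈ -3.2065e+5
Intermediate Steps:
z = 458 (z = 6 + 452 = 458)
T(B) = -45/22 (T(B) = -2 + (1/(-11))/2 = -2 + (1*(-1/11))/2 = -2 + (½)*(-1/11) = -2 - 1/22 = -45/22)
I(Z) = (-45/22 + Z)/(-89 + Z) (I(Z) = (Z - 45/22)/(Z - 89) = (-45/22 + Z)/(-89 + Z))
(I(z) - 29053) - 291601 = ((-45/22 + 458)/(-89 + 458) - 29053) - 291601 = ((10031/22)/369 - 29053) - 291601 = ((1/369)*(10031/22) - 29053) - 291601 = (10031/8118 - 29053) - 291601 = -235842223/8118 - 291601 = -2603059141/8118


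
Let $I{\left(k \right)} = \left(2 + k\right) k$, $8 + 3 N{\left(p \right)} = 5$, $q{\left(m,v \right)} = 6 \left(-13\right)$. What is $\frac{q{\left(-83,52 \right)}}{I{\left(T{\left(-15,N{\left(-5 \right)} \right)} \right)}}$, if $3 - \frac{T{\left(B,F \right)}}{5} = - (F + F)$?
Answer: $- \frac{78}{35} \approx -2.2286$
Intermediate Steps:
$q{\left(m,v \right)} = -78$
$N{\left(p \right)} = -1$ ($N{\left(p \right)} = - \frac{8}{3} + \frac{1}{3} \cdot 5 = - \frac{8}{3} + \frac{5}{3} = -1$)
$T{\left(B,F \right)} = 15 + 10 F$ ($T{\left(B,F \right)} = 15 - 5 \left(- (F + F)\right) = 15 - 5 \left(- 2 F\right) = 15 + 10 F$)
$I{\left(k \right)} = k \left(2 + k\right)$
$\frac{q{\left(-83,52 \right)}}{I{\left(T{\left(-15,N{\left(-5 \right)} \right)} \right)}} = - \frac{78}{\left(15 + 10 \left(-1\right)\right) \left(2 + \left(15 + 10 \left(-1\right)\right)\right)} = - \frac{78}{\left(15 - 10\right) \left(2 + \left(15 - 10\right)\right)} = - \frac{78}{5 \left(2 + 5\right)} = - \frac{78}{5 \cdot 7} = - \frac{78}{35}$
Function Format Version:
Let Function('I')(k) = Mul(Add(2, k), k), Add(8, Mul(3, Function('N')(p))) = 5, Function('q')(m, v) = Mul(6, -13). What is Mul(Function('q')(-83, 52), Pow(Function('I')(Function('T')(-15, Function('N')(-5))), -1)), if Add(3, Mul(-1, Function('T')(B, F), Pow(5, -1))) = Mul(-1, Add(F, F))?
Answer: Rational(-78, 35) ≈ -2.2286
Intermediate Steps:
Function('q')(m, v) = -78
Function('N')(p) = -1 (Function('N')(p) = Add(Rational(-8, 3), Mul(Rational(1, 3), 5)) = Add(Rational(-8, 3), Rational(5, 3)) = -1)
Function('T')(B, F) = Add(15, Mul(10, F)) (Function('T')(B, F) = Add(15, Mul(-5, Mul(-1, Add(F, F)))) = Add(15, Mul(-5, Mul(-1, Mul(2, F)))) = Add(15, Mul(-5, Mul(-2, F))) = Add(15, Mul(10, F)))
Function('I')(k) = Mul(k, Add(2, k))
Mul(Function('q')(-83, 52), Pow(Function('I')(Function('T')(-15, Function('N')(-5))), -1)) = Mul(-78, Pow(Mul(Add(15, Mul(10, -1)), Add(2, Add(15, Mul(10, -1)))), -1)) = Mul(-78, Pow(Mul(Add(15, -10), Add(2, Add(15, -10))), -1)) = Mul(-78, Pow(Mul(5, Add(2, 5)), -1)) = Mul(-78, Pow(Mul(5, 7), -1)) = Mul(-78, Pow(35, -1)) = Mul(-78, Rational(1, 35)) = Rational(-78, 35)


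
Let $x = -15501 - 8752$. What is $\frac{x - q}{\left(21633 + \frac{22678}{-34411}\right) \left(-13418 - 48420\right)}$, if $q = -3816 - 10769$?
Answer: $\frac{166342774}{23015809405715} \approx 7.2273 \cdot 10^{-6}$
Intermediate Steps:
$x = -24253$ ($x = -15501 - 8752 = -24253$)
$q = -14585$ ($q = -3816 - 10769 = -14585$)
$\frac{x - q}{\left(21633 + \frac{22678}{-34411}\right) \left(-13418 - 48420\right)} = \frac{-24253 - -14585}{\left(21633 + \frac{22678}{-34411}\right) \left(-13418 - 48420\right)} = \frac{-24253 + 14585}{\left(21633 + 22678 \left(- \frac{1}{34411}\right)\right) \left(-61838\right)} = - \frac{9668}{\left(21633 - \frac{22678}{34411}\right) \left(-61838\right)} = - \frac{9668}{\frac{744390485}{34411} \left(-61838\right)} = - \frac{9668}{- \frac{46031618811430}{34411}} = \left(-9668\right) \left(- \frac{34411}{46031618811430}\right) = \frac{166342774}{23015809405715}$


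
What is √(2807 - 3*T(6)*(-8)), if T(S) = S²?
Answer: √3671 ≈ 60.589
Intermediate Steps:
√(2807 - 3*T(6)*(-8)) = √(2807 - 3*6²*(-8)) = √(2807 - 3*36*(-8)) = √(2807 - 108*(-8)) = √(2807 + 864) = √3671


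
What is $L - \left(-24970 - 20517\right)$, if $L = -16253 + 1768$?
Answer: $31002$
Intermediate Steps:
$L = -14485$
$L - \left(-24970 - 20517\right) = -14485 - \left(-24970 - 20517\right) = -14485 - -45487 = -14485 + 45487 = 31002$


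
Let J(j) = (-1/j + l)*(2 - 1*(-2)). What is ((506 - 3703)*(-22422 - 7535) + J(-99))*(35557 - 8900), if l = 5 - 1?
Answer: 252747864581063/99 ≈ 2.5530e+12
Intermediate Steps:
l = 4
J(j) = 16 - 4/j (J(j) = (-1/j + 4)*(2 - 1*(-2)) = (4 - 1/j)*(2 + 2) = (4 - 1/j)*4 = 16 - 4/j)
((506 - 3703)*(-22422 - 7535) + J(-99))*(35557 - 8900) = ((506 - 3703)*(-22422 - 7535) + (16 - 4/(-99)))*(35557 - 8900) = (-3197*(-29957) + (16 - 4*(-1/99)))*26657 = (95772529 + (16 + 4/99))*26657 = (95772529 + 1588/99)*26657 = (9481481959/99)*26657 = 252747864581063/99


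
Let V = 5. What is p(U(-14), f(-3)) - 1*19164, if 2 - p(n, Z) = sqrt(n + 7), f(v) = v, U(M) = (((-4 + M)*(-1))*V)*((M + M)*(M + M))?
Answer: -19162 - sqrt(70567) ≈ -19428.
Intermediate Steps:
U(M) = 4*M**2*(20 - 5*M) (U(M) = (((-4 + M)*(-1))*5)*((M + M)*(M + M)) = ((4 - M)*5)*((2*M)*(2*M)) = (20 - 5*M)*(4*M**2) = 4*M**2*(20 - 5*M))
p(n, Z) = 2 - sqrt(7 + n) (p(n, Z) = 2 - sqrt(n + 7) = 2 - sqrt(7 + n))
p(U(-14), f(-3)) - 1*19164 = (2 - sqrt(7 + 20*(-14)**2*(4 - 1*(-14)))) - 1*19164 = (2 - sqrt(7 + 20*196*(4 + 14))) - 19164 = (2 - sqrt(7 + 20*196*18)) - 19164 = (2 - sqrt(7 + 70560)) - 19164 = (2 - sqrt(70567)) - 19164 = -19162 - sqrt(70567)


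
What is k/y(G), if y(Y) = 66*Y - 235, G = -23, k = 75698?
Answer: -75698/1753 ≈ -43.182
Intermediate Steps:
y(Y) = -235 + 66*Y
k/y(G) = 75698/(-235 + 66*(-23)) = 75698/(-235 - 1518) = 75698/(-1753) = 75698*(-1/1753) = -75698/1753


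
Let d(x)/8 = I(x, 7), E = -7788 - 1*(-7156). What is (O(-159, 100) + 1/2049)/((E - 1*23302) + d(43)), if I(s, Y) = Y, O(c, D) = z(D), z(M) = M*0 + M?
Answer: -204901/48926022 ≈ -0.0041880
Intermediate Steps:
z(M) = M (z(M) = 0 + M = M)
O(c, D) = D
E = -632 (E = -7788 + 7156 = -632)
d(x) = 56 (d(x) = 8*7 = 56)
(O(-159, 100) + 1/2049)/((E - 1*23302) + d(43)) = (100 + 1/2049)/((-632 - 1*23302) + 56) = (100 + 1/2049)/((-632 - 23302) + 56) = 204901/(2049*(-23934 + 56)) = (204901/2049)/(-23878) = (204901/2049)*(-1/23878) = -204901/48926022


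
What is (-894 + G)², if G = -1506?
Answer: 5760000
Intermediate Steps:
(-894 + G)² = (-894 - 1506)² = (-2400)² = 5760000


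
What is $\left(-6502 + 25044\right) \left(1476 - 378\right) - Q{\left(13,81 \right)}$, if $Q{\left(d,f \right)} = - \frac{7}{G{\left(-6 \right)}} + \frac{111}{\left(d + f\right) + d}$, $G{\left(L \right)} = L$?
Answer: $\frac{13070551057}{642} \approx 2.0359 \cdot 10^{7}$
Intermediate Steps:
$Q{\left(d,f \right)} = \frac{7}{6} + \frac{111}{f + 2 d}$ ($Q{\left(d,f \right)} = - \frac{7}{-6} + \frac{111}{\left(d + f\right) + d} = \left(-7\right) \left(- \frac{1}{6}\right) + \frac{111}{f + 2 d} = \frac{7}{6} + \frac{111}{f + 2 d}$)
$\left(-6502 + 25044\right) \left(1476 - 378\right) - Q{\left(13,81 \right)} = \left(-6502 + 25044\right) \left(1476 - 378\right) - \frac{666 + 7 \cdot 81 + 14 \cdot 13}{6 \left(81 + 2 \cdot 13\right)} = 18542 \cdot 1098 - \frac{666 + 567 + 182}{6 \left(81 + 26\right)} = 20359116 - \frac{1}{6} \cdot \frac{1}{107} \cdot 1415 = 20359116 - \frac{1415}{642} = \frac{13070551057}{642}$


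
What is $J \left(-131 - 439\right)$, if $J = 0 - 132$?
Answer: $75240$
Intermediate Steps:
$J = -132$ ($J = 0 - 132 = -132$)
$J \left(-131 - 439\right) = - 132 \left(-131 - 439\right) = \left(-132\right) \left(-570\right) = 75240$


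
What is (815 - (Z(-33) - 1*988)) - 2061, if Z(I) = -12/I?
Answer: -2842/11 ≈ -258.36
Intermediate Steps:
(815 - (Z(-33) - 1*988)) - 2061 = (815 - (-12/(-33) - 1*988)) - 2061 = (815 - (-12*(-1/33) - 988)) - 2061 = (815 - (4/11 - 988)) - 2061 = (815 - 1*(-10864/11)) - 2061 = (815 + 10864/11) - 2061 = 19829/11 - 2061 = -2842/11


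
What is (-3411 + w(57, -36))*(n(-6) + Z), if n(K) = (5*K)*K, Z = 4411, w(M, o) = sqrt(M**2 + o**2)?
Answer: -15659901 + 13773*sqrt(505) ≈ -1.5350e+7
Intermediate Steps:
n(K) = 5*K**2
(-3411 + w(57, -36))*(n(-6) + Z) = (-3411 + sqrt(57**2 + (-36)**2))*(5*(-6)**2 + 4411) = (-3411 + sqrt(3249 + 1296))*(5*36 + 4411) = (-3411 + sqrt(4545))*(180 + 4411) = (-3411 + 3*sqrt(505))*4591 = -15659901 + 13773*sqrt(505)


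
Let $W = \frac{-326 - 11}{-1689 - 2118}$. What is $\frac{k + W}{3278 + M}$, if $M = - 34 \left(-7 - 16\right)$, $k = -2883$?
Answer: $- \frac{391973}{552015} \approx -0.71008$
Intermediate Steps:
$M = 782$ ($M = \left(-34\right) \left(-23\right) = 782$)
$W = \frac{337}{3807}$ ($W = - \frac{337}{-3807} = \left(-337\right) \left(- \frac{1}{3807}\right) = \frac{337}{3807} \approx 0.088521$)
$\frac{k + W}{3278 + M} = \frac{-2883 + \frac{337}{3807}}{3278 + 782} = - \frac{10975244}{3807 \cdot 4060} = \left(- \frac{10975244}{3807}\right) \frac{1}{4060} = - \frac{391973}{552015}$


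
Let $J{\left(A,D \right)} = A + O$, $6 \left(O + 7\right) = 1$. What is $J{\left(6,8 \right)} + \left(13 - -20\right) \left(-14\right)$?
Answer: $- \frac{2777}{6} \approx -462.83$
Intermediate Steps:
$O = - \frac{41}{6}$ ($O = -7 + \frac{1}{6} \cdot 1 = -7 + \frac{1}{6} = - \frac{41}{6} \approx -6.8333$)
$J{\left(A,D \right)} = - \frac{41}{6} + A$ ($J{\left(A,D \right)} = A - \frac{41}{6} = - \frac{41}{6} + A$)
$J{\left(6,8 \right)} + \left(13 - -20\right) \left(-14\right) = \left(- \frac{41}{6} + 6\right) + \left(13 - -20\right) \left(-14\right) = - \frac{5}{6} + \left(13 + 20\right) \left(-14\right) = - \frac{5}{6} + 33 \left(-14\right) = - \frac{5}{6} - 462 = - \frac{2777}{6}$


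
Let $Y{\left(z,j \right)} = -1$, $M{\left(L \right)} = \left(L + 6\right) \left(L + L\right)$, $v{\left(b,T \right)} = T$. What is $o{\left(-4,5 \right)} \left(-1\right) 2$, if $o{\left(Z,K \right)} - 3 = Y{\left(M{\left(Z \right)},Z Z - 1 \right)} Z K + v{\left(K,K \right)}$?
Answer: $-56$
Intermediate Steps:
$M{\left(L \right)} = 2 L \left(6 + L\right)$ ($M{\left(L \right)} = \left(6 + L\right) 2 L = 2 L \left(6 + L\right)$)
$o{\left(Z,K \right)} = 3 + K - K Z$ ($o{\left(Z,K \right)} = 3 + \left(- Z K + K\right) = 3 - \left(- K + K Z\right) = 3 + K - K Z$)
$o{\left(-4,5 \right)} \left(-1\right) 2 = \left(3 + 5 - 5 \left(-4\right)\right) \left(-1\right) 2 = \left(3 + 5 + 20\right) \left(-1\right) 2 = 28 \left(-1\right) 2 = \left(-28\right) 2 = -56$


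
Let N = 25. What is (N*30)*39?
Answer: 29250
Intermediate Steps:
(N*30)*39 = (25*30)*39 = 750*39 = 29250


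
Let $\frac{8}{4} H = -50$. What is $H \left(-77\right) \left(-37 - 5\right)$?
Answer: $-80850$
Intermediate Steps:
$H = -25$ ($H = \frac{1}{2} \left(-50\right) = -25$)
$H \left(-77\right) \left(-37 - 5\right) = \left(-25\right) \left(-77\right) \left(-37 - 5\right) = 1925 \left(-42\right) = -80850$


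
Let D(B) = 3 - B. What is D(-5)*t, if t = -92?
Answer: -736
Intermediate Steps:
D(-5)*t = (3 - 1*(-5))*(-92) = (3 + 5)*(-92) = 8*(-92) = -736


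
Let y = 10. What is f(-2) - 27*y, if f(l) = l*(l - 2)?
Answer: -262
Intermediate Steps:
f(l) = l*(-2 + l)
f(-2) - 27*y = -2*(-2 - 2) - 27*10 = -2*(-4) - 270 = 8 - 270 = -262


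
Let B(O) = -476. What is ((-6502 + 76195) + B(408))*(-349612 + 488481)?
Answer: 9612095573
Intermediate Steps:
((-6502 + 76195) + B(408))*(-349612 + 488481) = ((-6502 + 76195) - 476)*(-349612 + 488481) = (69693 - 476)*138869 = 69217*138869 = 9612095573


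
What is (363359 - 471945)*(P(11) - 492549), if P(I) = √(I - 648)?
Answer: 53483925714 - 760102*I*√13 ≈ 5.3484e+10 - 2.7406e+6*I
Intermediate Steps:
P(I) = √(-648 + I)
(363359 - 471945)*(P(11) - 492549) = (363359 - 471945)*(√(-648 + 11) - 492549) = -108586*(√(-637) - 492549) = -108586*(7*I*√13 - 492549) = -108586*(-492549 + 7*I*√13) = 53483925714 - 760102*I*√13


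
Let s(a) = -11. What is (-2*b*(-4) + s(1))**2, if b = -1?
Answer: 361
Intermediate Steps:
(-2*b*(-4) + s(1))**2 = (-2*(-1)*(-4) - 11)**2 = (2*(-4) - 11)**2 = (-8 - 11)**2 = (-19)**2 = 361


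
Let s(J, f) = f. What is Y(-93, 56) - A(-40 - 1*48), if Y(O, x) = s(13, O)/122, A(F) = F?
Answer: 10643/122 ≈ 87.238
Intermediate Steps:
Y(O, x) = O/122
Y(-93, 56) - A(-40 - 1*48) = (1/122)*(-93) - (-40 - 1*48) = -93/122 - (-40 - 48) = -93/122 - 1*(-88) = -93/122 + 88 = 10643/122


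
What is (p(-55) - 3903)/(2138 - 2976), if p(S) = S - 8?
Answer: 1983/419 ≈ 4.7327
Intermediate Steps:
p(S) = -8 + S
(p(-55) - 3903)/(2138 - 2976) = ((-8 - 55) - 3903)/(2138 - 2976) = (-63 - 3903)/(-838) = -3966*(-1/838) = 1983/419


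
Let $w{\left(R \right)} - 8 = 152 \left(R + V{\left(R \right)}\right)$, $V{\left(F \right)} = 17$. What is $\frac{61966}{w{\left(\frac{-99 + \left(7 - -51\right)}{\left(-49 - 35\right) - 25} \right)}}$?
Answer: $\frac{3377147}{144380} \approx 23.391$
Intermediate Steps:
$w{\left(R \right)} = 2592 + 152 R$ ($w{\left(R \right)} = 8 + 152 \left(R + 17\right) = 8 + 152 \left(17 + R\right) = 8 + \left(2584 + 152 R\right) = 2592 + 152 R$)
$\frac{61966}{w{\left(\frac{-99 + \left(7 - -51\right)}{\left(-49 - 35\right) - 25} \right)}} = \frac{61966}{2592 + 152 \frac{-99 + \left(7 - -51\right)}{\left(-49 - 35\right) - 25}} = \frac{61966}{2592 + 152 \frac{-99 + \left(7 + 51\right)}{-84 - 25}} = \frac{61966}{2592 + 152 \frac{-99 + 58}{-109}} = \frac{61966}{2592 + 152 \left(\left(-41\right) \left(- \frac{1}{109}\right)\right)} = \frac{61966}{2592 + 152 \cdot \frac{41}{109}} = \frac{61966}{2592 + \frac{6232}{109}} = \frac{61966}{\frac{288760}{109}} = 61966 \cdot \frac{109}{288760} = \frac{3377147}{144380}$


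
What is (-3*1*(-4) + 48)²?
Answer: 3600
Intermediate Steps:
(-3*1*(-4) + 48)² = (-3*(-4) + 48)² = (12 + 48)² = 60² = 3600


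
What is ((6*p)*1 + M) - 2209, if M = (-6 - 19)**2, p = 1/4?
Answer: -3165/2 ≈ -1582.5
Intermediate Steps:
p = 1/4 ≈ 0.25000
M = 625 (M = (-25)**2 = 625)
((6*p)*1 + M) - 2209 = ((6*(1/4))*1 + 625) - 2209 = ((3/2)*1 + 625) - 2209 = (3/2 + 625) - 2209 = 1253/2 - 2209 = -3165/2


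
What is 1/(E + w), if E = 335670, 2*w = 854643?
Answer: 2/1525983 ≈ 1.3106e-6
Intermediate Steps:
w = 854643/2 (w = (1/2)*854643 = 854643/2 ≈ 4.2732e+5)
1/(E + w) = 1/(335670 + 854643/2) = 1/(1525983/2) = 2/1525983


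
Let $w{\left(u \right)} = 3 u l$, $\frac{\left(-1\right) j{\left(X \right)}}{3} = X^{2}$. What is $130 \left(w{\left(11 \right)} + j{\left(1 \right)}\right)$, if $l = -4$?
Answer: $-17550$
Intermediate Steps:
$j{\left(X \right)} = - 3 X^{2}$
$w{\left(u \right)} = - 12 u$ ($w{\left(u \right)} = 3 u \left(-4\right) = - 12 u$)
$130 \left(w{\left(11 \right)} + j{\left(1 \right)}\right) = 130 \left(\left(-12\right) 11 - 3 \cdot 1^{2}\right) = 130 \left(-132 - 3\right) = 130 \left(-135\right) = -17550$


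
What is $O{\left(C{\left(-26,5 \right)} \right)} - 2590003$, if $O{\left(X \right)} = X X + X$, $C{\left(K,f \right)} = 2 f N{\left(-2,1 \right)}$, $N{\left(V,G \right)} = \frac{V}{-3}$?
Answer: $- \frac{23309567}{9} \approx -2.59 \cdot 10^{6}$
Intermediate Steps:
$N{\left(V,G \right)} = - \frac{V}{3}$ ($N{\left(V,G \right)} = V \left(- \frac{1}{3}\right) = - \frac{V}{3}$)
$C{\left(K,f \right)} = \frac{4 f}{3}$ ($C{\left(K,f \right)} = 2 f \left(\left(- \frac{1}{3}\right) \left(-2\right)\right) = 2 f \frac{2}{3} = \frac{4 f}{3}$)
$O{\left(X \right)} = X + X^{2}$ ($O{\left(X \right)} = X^{2} + X = X + X^{2}$)
$O{\left(C{\left(-26,5 \right)} \right)} - 2590003 = \frac{4}{3} \cdot 5 \left(1 + \frac{4}{3} \cdot 5\right) - 2590003 = \frac{20 \left(1 + \frac{20}{3}\right)}{3} - 2590003 = \frac{20}{3} \cdot \frac{23}{3} - 2590003 = \frac{460}{9} - 2590003 = - \frac{23309567}{9}$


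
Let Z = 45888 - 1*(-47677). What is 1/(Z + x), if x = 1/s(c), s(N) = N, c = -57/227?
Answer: 57/5332978 ≈ 1.0688e-5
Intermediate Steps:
c = -57/227 (c = -57*1/227 = -57/227 ≈ -0.25110)
Z = 93565 (Z = 45888 + 47677 = 93565)
x = -227/57 (x = 1/(-57/227) = -227/57 ≈ -3.9825)
1/(Z + x) = 1/(93565 - 227/57) = 1/(5332978/57) = 57/5332978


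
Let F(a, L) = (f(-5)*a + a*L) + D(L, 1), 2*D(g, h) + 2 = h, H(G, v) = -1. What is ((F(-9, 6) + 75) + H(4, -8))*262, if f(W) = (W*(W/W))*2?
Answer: 28689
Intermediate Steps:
D(g, h) = -1 + h/2
f(W) = 2*W (f(W) = (W*1)*2 = W*2 = 2*W)
F(a, L) = -1/2 - 10*a + L*a (F(a, L) = ((2*(-5))*a + a*L) + (-1 + (1/2)*1) = (-10*a + L*a) + (-1 + 1/2) = (-10*a + L*a) - 1/2 = -1/2 - 10*a + L*a)
((F(-9, 6) + 75) + H(4, -8))*262 = (((-1/2 - 10*(-9) + 6*(-9)) + 75) - 1)*262 = (((-1/2 + 90 - 54) + 75) - 1)*262 = ((71/2 + 75) - 1)*262 = (221/2 - 1)*262 = (219/2)*262 = 28689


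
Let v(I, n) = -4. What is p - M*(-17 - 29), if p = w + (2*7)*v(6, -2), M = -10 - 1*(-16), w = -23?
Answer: 197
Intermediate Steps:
M = 6 (M = -10 + 16 = 6)
p = -79 (p = -23 + (2*7)*(-4) = -23 + 14*(-4) = -23 - 56 = -79)
p - M*(-17 - 29) = -79 - 6*(-17 - 29) = -79 - 6*(-46) = -79 - 1*(-276) = -79 + 276 = 197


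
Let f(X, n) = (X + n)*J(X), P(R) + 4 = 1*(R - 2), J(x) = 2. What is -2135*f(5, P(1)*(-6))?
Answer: -149450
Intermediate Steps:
P(R) = -6 + R (P(R) = -4 + 1*(R - 2) = -4 + 1*(-2 + R) = -4 + (-2 + R) = -6 + R)
f(X, n) = 2*X + 2*n (f(X, n) = (X + n)*2 = 2*X + 2*n)
-2135*f(5, P(1)*(-6)) = -2135*(2*5 + 2*((-6 + 1)*(-6))) = -2135*(10 + 2*(-5*(-6))) = -2135*(10 + 2*30) = -2135*(10 + 60) = -2135*70 = -149450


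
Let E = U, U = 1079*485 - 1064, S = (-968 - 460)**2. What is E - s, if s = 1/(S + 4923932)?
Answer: 3636494294115/6963116 ≈ 5.2225e+5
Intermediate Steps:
S = 2039184 (S = (-1428)**2 = 2039184)
U = 522251 (U = 523315 - 1064 = 522251)
E = 522251
s = 1/6963116 (s = 1/(2039184 + 4923932) = 1/6963116 ≈ 1.4361e-7)
E - s = 522251 - 1*1/6963116 = 522251 - 1/6963116 = 3636494294115/6963116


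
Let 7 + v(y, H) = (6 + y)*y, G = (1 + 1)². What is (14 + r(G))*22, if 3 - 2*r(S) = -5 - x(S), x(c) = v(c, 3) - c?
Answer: 715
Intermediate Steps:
G = 4 (G = 2² = 4)
v(y, H) = -7 + y*(6 + y) (v(y, H) = -7 + (6 + y)*y = -7 + y*(6 + y))
x(c) = -7 + c² + 5*c (x(c) = (-7 + c² + 6*c) - c = -7 + c² + 5*c)
r(S) = ½ + S²/2 + 5*S/2 (r(S) = 3/2 - (-5 - (-7 + S² + 5*S))/2 = 3/2 - (-5 + (7 - S² - 5*S))/2 = 3/2 - (2 - S² - 5*S)/2 = 3/2 + (-1 + S²/2 + 5*S/2) = ½ + S²/2 + 5*S/2)
(14 + r(G))*22 = (14 + (½ + (½)*4² + (5/2)*4))*22 = (14 + (½ + (½)*16 + 10))*22 = (14 + (½ + 8 + 10))*22 = (14 + 37/2)*22 = (65/2)*22 = 715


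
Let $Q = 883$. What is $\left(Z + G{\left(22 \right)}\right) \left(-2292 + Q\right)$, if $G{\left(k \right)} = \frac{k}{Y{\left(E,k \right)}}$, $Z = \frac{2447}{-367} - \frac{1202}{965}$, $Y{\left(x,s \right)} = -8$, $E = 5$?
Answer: $\frac{21283876349}{1416620} \approx 15024.0$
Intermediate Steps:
$Z = - \frac{2802489}{354155}$ ($Z = 2447 \left(- \frac{1}{367}\right) - \frac{1202}{965} = - \frac{2447}{367} - \frac{1202}{965} = - \frac{2802489}{354155} \approx -7.9132$)
$G{\left(k \right)} = - \frac{k}{8}$ ($G{\left(k \right)} = \frac{k}{-8} = k \left(- \frac{1}{8}\right) = - \frac{k}{8}$)
$\left(Z + G{\left(22 \right)}\right) \left(-2292 + Q\right) = \left(- \frac{2802489}{354155} - \frac{11}{4}\right) \left(-2292 + 883\right) = \left(- \frac{2802489}{354155} - \frac{11}{4}\right) \left(-1409\right) = \left(- \frac{15105661}{1416620}\right) \left(-1409\right) = \frac{21283876349}{1416620}$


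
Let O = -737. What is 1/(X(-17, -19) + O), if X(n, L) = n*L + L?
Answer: -1/433 ≈ -0.0023095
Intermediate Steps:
X(n, L) = L + L*n (X(n, L) = L*n + L = L + L*n)
1/(X(-17, -19) + O) = 1/(-19*(1 - 17) - 737) = 1/(-19*(-16) - 737) = 1/(304 - 737) = 1/(-433) = -1/433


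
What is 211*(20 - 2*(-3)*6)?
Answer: 11816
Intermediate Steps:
211*(20 - 2*(-3)*6) = 211*(20 + 6*6) = 211*(20 + 36) = 211*56 = 11816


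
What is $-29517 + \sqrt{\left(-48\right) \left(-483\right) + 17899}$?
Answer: $-29517 + \sqrt{41083} \approx -29314.0$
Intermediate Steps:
$-29517 + \sqrt{\left(-48\right) \left(-483\right) + 17899} = -29517 + \sqrt{23184 + 17899} = -29517 + \sqrt{41083}$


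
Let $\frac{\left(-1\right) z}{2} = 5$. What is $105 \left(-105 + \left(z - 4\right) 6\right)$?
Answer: $-19845$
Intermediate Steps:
$z = -10$ ($z = \left(-2\right) 5 = -10$)
$105 \left(-105 + \left(z - 4\right) 6\right) = 105 \left(-105 + \left(-10 - 4\right) 6\right) = 105 \left(-105 - 84\right) = 105 \left(-189\right) = -19845$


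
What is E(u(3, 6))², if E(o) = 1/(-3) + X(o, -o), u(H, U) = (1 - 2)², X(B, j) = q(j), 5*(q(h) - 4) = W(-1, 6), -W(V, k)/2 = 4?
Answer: 961/225 ≈ 4.2711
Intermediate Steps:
W(V, k) = -8 (W(V, k) = -2*4 = -8)
q(h) = 12/5 (q(h) = 4 + (⅕)*(-8) = 4 - 8/5 = 12/5)
X(B, j) = 12/5
u(H, U) = 1 (u(H, U) = (-1)² = 1)
E(o) = 31/15 (E(o) = 1/(-3) + 12/5 = -⅓ + 12/5 = 31/15)
E(u(3, 6))² = (31/15)² = 961/225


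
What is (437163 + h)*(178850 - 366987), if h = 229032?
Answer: -125335928715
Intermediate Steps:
(437163 + h)*(178850 - 366987) = (437163 + 229032)*(178850 - 366987) = 666195*(-188137) = -125335928715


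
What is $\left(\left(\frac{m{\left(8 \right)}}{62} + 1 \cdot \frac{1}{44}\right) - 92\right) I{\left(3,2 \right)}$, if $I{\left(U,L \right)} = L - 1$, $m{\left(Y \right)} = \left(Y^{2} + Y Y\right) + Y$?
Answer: $- \frac{122465}{1364} \approx -89.784$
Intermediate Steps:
$m{\left(Y \right)} = Y + 2 Y^{2}$ ($m{\left(Y \right)} = \left(Y^{2} + Y^{2}\right) + Y = 2 Y^{2} + Y = Y + 2 Y^{2}$)
$I{\left(U,L \right)} = -1 + L$ ($I{\left(U,L \right)} = L - 1 = -1 + L$)
$\left(\left(\frac{m{\left(8 \right)}}{62} + 1 \cdot \frac{1}{44}\right) - 92\right) I{\left(3,2 \right)} = \left(\left(\frac{8 \left(1 + 2 \cdot 8\right)}{62} + 1 \cdot \frac{1}{44}\right) - 92\right) \left(-1 + 2\right) = \left(\left(8 \left(1 + 16\right) \frac{1}{62} + 1 \cdot \frac{1}{44}\right) - 92\right) 1 = \left(\left(8 \cdot 17 \cdot \frac{1}{62} + \frac{1}{44}\right) - 92\right) 1 = \left(\left(136 \cdot \frac{1}{62} + \frac{1}{44}\right) - 92\right) 1 = \left(\left(\frac{68}{31} + \frac{1}{44}\right) - 92\right) 1 = \left(\frac{3023}{1364} - 92\right) 1 = \left(- \frac{122465}{1364}\right) 1 = - \frac{122465}{1364}$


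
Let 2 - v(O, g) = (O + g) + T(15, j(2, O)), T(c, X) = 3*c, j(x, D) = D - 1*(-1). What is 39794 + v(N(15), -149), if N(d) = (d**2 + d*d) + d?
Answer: 39435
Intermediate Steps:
j(x, D) = 1 + D (j(x, D) = D + 1 = 1 + D)
N(d) = d + 2*d**2 (N(d) = (d**2 + d**2) + d = 2*d**2 + d = d + 2*d**2)
v(O, g) = -43 - O - g (v(O, g) = 2 - ((O + g) + 3*15) = 2 - ((O + g) + 45) = 2 - (45 + O + g) = 2 + (-45 - O - g) = -43 - O - g)
39794 + v(N(15), -149) = 39794 + (-43 - 15*(1 + 2*15) - 1*(-149)) = 39794 + (-43 - 15*(1 + 30) + 149) = 39794 + (-43 - 15*31 + 149) = 39794 + (-43 - 1*465 + 149) = 39794 + (-43 - 465 + 149) = 39794 - 359 = 39435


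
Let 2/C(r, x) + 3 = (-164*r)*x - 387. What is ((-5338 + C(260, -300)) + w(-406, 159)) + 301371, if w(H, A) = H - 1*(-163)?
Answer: 1891815160951/6395805 ≈ 2.9579e+5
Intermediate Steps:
w(H, A) = 163 + H (w(H, A) = H + 163 = 163 + H)
C(r, x) = 2/(-390 - 164*r*x) (C(r, x) = 2/(-3 + ((-164*r)*x - 387)) = 2/(-3 + (-164*r*x - 387)) = 2/(-3 + (-387 - 164*r*x)) = 2/(-390 - 164*r*x))
((-5338 + C(260, -300)) + w(-406, 159)) + 301371 = ((-5338 - 1/(195 + 82*260*(-300))) + (163 - 406)) + 301371 = ((-5338 - 1/(195 - 6396000)) - 243) + 301371 = ((-5338 - 1/(-6395805)) - 243) + 301371 = ((-5338 - 1*(-1/6395805)) - 243) + 301371 = ((-5338 + 1/6395805) - 243) + 301371 = (-34140807089/6395805 - 243) + 301371 = -35694987704/6395805 + 301371 = 1891815160951/6395805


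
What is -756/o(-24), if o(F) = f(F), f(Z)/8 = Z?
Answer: 63/16 ≈ 3.9375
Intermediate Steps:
f(Z) = 8*Z
o(F) = 8*F
-756/o(-24) = -756/(8*(-24)) = -756/(-192) = -756*(-1/192) = 63/16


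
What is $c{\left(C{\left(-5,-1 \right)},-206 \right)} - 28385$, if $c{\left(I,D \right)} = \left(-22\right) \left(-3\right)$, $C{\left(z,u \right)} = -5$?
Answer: $-28319$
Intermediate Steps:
$c{\left(I,D \right)} = 66$
$c{\left(C{\left(-5,-1 \right)},-206 \right)} - 28385 = 66 - 28385 = -28319$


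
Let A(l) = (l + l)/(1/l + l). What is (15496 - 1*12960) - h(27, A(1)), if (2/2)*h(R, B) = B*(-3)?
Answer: 2539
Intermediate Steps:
A(l) = 2*l/(l + 1/l) (A(l) = (2*l)/(l + 1/l) = 2*l/(l + 1/l))
h(R, B) = -3*B (h(R, B) = B*(-3) = -3*B)
(15496 - 1*12960) - h(27, A(1)) = (15496 - 1*12960) - (-3)*2*1**2/(1 + 1**2) = (15496 - 12960) - (-3)*2*1/(1 + 1) = 2536 - (-3)*2*1/2 = 2536 - (-3)*2*1*(1/2) = 2536 - (-3) = 2536 - 1*(-3) = 2536 + 3 = 2539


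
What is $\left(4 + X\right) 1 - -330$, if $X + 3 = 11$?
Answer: $342$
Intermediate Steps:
$X = 8$ ($X = -3 + 11 = 8$)
$\left(4 + X\right) 1 - -330 = \left(4 + 8\right) 1 - -330 = 12 \cdot 1 + 330 = 12 + 330 = 342$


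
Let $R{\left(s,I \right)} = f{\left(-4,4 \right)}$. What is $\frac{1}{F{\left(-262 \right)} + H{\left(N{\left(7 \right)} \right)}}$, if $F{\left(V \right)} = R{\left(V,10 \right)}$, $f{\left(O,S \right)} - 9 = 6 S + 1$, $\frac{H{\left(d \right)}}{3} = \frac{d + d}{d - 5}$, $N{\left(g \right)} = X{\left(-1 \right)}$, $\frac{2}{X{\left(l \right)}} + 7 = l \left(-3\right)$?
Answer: $\frac{11}{380} \approx 0.028947$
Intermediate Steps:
$X{\left(l \right)} = \frac{2}{-7 - 3 l}$ ($X{\left(l \right)} = \frac{2}{-7 + l \left(-3\right)} = \frac{2}{-7 - 3 l}$)
$N{\left(g \right)} = - \frac{1}{2}$ ($N{\left(g \right)} = - \frac{2}{7 + 3 \left(-1\right)} = - \frac{2}{7 - 3} = - \frac{2}{4} = \left(-2\right) \frac{1}{4} = - \frac{1}{2}$)
$H{\left(d \right)} = \frac{6 d}{-5 + d}$ ($H{\left(d \right)} = 3 \frac{d + d}{d - 5} = 3 \frac{2 d}{-5 + d} = \frac{6 d}{-5 + d}$)
$f{\left(O,S \right)} = 10 + 6 S$ ($f{\left(O,S \right)} = 9 + \left(6 S + 1\right) = 9 + \left(1 + 6 S\right) = 10 + 6 S$)
$R{\left(s,I \right)} = 34$ ($R{\left(s,I \right)} = 10 + 6 \cdot 4 = 10 + 24 = 34$)
$F{\left(V \right)} = 34$
$\frac{1}{F{\left(-262 \right)} + H{\left(N{\left(7 \right)} \right)}} = \frac{1}{34 + 6 \left(- \frac{1}{2}\right) \frac{1}{-5 - \frac{1}{2}}} = \frac{1}{34 + 6 \left(- \frac{1}{2}\right) \frac{1}{- \frac{11}{2}}} = \frac{1}{34 + 6 \left(- \frac{1}{2}\right) \left(- \frac{2}{11}\right)} = \frac{1}{34 + \frac{6}{11}} = \frac{1}{\frac{380}{11}} = \frac{11}{380}$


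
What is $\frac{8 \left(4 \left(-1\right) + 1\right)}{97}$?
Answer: $- \frac{24}{97} \approx -0.24742$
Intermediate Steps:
$\frac{8 \left(4 \left(-1\right) + 1\right)}{97} = 8 \left(-4 + 1\right) \frac{1}{97} = 8 \left(-3\right) \frac{1}{97} = \left(-24\right) \frac{1}{97} = - \frac{24}{97}$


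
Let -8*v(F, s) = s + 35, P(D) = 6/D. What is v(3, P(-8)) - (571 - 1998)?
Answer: 45527/32 ≈ 1422.7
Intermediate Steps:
v(F, s) = -35/8 - s/8 (v(F, s) = -(s + 35)/8 = -(35 + s)/8 = -35/8 - s/8)
v(3, P(-8)) - (571 - 1998) = (-35/8 - 3/(4*(-8))) - (571 - 1998) = (-35/8 - 3*(-1)/(4*8)) - 1*(-1427) = (-35/8 - 1/8*(-3/4)) + 1427 = (-35/8 + 3/32) + 1427 = -137/32 + 1427 = 45527/32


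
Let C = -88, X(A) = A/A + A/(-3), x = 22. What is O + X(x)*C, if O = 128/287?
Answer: 480248/861 ≈ 557.78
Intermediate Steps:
X(A) = 1 - A/3 (X(A) = 1 + A*(-⅓) = 1 - A/3)
O = 128/287 (O = 128*(1/287) = 128/287 ≈ 0.44599)
O + X(x)*C = 128/287 + (1 - ⅓*22)*(-88) = 128/287 + (1 - 22/3)*(-88) = 128/287 - 19/3*(-88) = 128/287 + 1672/3 = 480248/861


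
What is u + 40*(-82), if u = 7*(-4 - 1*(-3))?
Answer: -3287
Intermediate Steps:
u = -7 (u = 7*(-4 + 3) = 7*(-1) = -7)
u + 40*(-82) = -7 + 40*(-82) = -7 - 3280 = -3287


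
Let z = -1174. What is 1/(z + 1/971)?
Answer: -971/1139953 ≈ -0.00085179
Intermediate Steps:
1/(z + 1/971) = 1/(-1174 + 1/971) = 1/(-1139953/971) = -971/1139953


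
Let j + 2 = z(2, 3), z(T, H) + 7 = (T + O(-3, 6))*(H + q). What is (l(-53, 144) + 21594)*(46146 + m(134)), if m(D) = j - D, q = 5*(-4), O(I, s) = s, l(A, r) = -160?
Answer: 983113278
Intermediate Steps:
q = -20
z(T, H) = -7 + (-20 + H)*(6 + T) (z(T, H) = -7 + (T + 6)*(H - 20) = -7 + (6 + T)*(-20 + H) = -7 + (-20 + H)*(6 + T))
j = -145 (j = -2 + (-127 - 20*2 + 6*3 + 3*2) = -2 + (-127 - 40 + 18 + 6) = -2 - 143 = -145)
m(D) = -145 - D
(l(-53, 144) + 21594)*(46146 + m(134)) = (-160 + 21594)*(46146 + (-145 - 1*134)) = 21434*(46146 + (-145 - 134)) = 21434*(46146 - 279) = 21434*45867 = 983113278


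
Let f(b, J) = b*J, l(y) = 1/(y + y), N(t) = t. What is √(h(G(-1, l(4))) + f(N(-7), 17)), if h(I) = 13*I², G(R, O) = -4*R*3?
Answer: √1753 ≈ 41.869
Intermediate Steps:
l(y) = 1/(2*y)
G(R, O) = -12*R
f(b, J) = J*b
√(h(G(-1, l(4))) + f(N(-7), 17)) = √(13*(-12*(-1))² + 17*(-7)) = √(13*12² - 119) = √(13*144 - 119) = √(1872 - 119) = √1753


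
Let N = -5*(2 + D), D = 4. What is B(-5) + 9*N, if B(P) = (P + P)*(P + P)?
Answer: -170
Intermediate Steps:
B(P) = 4*P**2 (B(P) = (2*P)*(2*P) = 4*P**2)
N = -30 (N = -5*(2 + 4) = -5*6 = -30)
B(-5) + 9*N = 4*(-5)**2 + 9*(-30) = 4*25 - 270 = 100 - 270 = -170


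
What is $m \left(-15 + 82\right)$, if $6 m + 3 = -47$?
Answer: $- \frac{1675}{3} \approx -558.33$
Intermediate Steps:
$m = - \frac{25}{3}$ ($m = - \frac{1}{2} + \frac{1}{6} \left(-47\right) = - \frac{1}{2} - \frac{47}{6} = - \frac{25}{3} \approx -8.3333$)
$m \left(-15 + 82\right) = - \frac{25 \left(-15 + 82\right)}{3} = \left(- \frac{25}{3}\right) 67 = - \frac{1675}{3}$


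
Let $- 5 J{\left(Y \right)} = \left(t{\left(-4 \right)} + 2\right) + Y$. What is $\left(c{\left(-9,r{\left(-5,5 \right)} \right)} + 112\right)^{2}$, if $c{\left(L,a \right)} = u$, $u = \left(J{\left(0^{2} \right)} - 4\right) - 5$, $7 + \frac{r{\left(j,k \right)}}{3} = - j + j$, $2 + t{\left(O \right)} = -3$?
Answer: $\frac{268324}{25} \approx 10733.0$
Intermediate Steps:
$t{\left(O \right)} = -5$ ($t{\left(O \right)} = -2 - 3 = -5$)
$J{\left(Y \right)} = \frac{3}{5} - \frac{Y}{5}$ ($J{\left(Y \right)} = - \frac{\left(-5 + 2\right) + Y}{5} = - \frac{-3 + Y}{5} = \frac{3}{5} - \frac{Y}{5}$)
$r{\left(j,k \right)} = -21$ ($r{\left(j,k \right)} = -21 + 3 \left(- j + j\right) = -21 + 3 \cdot 0 = -21 + 0 = -21$)
$u = - \frac{42}{5}$ ($u = \left(\left(\frac{3}{5} - \frac{0^{2}}{5}\right) - 4\right) - 5 = \left(\left(\frac{3}{5} - 0\right) - 4\right) - 5 = \left(\left(\frac{3}{5} + 0\right) - 4\right) - 5 = \left(\frac{3}{5} - 4\right) - 5 = - \frac{17}{5} - 5 = - \frac{42}{5} \approx -8.4$)
$c{\left(L,a \right)} = - \frac{42}{5}$
$\left(c{\left(-9,r{\left(-5,5 \right)} \right)} + 112\right)^{2} = \left(- \frac{42}{5} + 112\right)^{2} = \left(\frac{518}{5}\right)^{2} = \frac{268324}{25}$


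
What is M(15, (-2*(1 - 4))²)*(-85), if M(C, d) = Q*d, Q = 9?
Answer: -27540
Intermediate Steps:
M(C, d) = 9*d
M(15, (-2*(1 - 4))²)*(-85) = (9*(-2*(1 - 4))²)*(-85) = (9*(-2*(-3))²)*(-85) = (9*6²)*(-85) = (9*36)*(-85) = 324*(-85) = -27540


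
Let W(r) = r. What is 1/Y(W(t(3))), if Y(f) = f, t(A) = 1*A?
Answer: ⅓ ≈ 0.33333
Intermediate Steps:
t(A) = A
1/Y(W(t(3))) = 1/3 = ⅓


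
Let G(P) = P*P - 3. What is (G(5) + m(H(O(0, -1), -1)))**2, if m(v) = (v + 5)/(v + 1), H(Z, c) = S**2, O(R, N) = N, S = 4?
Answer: 156025/289 ≈ 539.88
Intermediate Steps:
H(Z, c) = 16 (H(Z, c) = 4**2 = 16)
G(P) = -3 + P**2 (G(P) = P**2 - 3 = -3 + P**2)
m(v) = (5 + v)/(1 + v)
(G(5) + m(H(O(0, -1), -1)))**2 = ((-3 + 5**2) + (5 + 16)/(1 + 16))**2 = ((-3 + 25) + 21/17)**2 = (22 + (1/17)*21)**2 = (22 + 21/17)**2 = (395/17)**2 = 156025/289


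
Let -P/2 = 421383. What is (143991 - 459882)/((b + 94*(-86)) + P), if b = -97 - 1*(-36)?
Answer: 105297/283637 ≈ 0.37124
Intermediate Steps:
b = -61 (b = -97 + 36 = -61)
P = -842766 (P = -2*421383 = -842766)
(143991 - 459882)/((b + 94*(-86)) + P) = (143991 - 459882)/((-61 + 94*(-86)) - 842766) = -315891/((-61 - 8084) - 842766) = -315891/(-8145 - 842766) = -315891/(-850911) = -315891*(-1/850911) = 105297/283637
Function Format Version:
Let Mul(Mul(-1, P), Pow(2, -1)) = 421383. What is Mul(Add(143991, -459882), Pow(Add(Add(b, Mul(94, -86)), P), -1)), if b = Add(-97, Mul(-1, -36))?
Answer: Rational(105297, 283637) ≈ 0.37124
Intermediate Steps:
b = -61 (b = Add(-97, 36) = -61)
P = -842766 (P = Mul(-2, 421383) = -842766)
Mul(Add(143991, -459882), Pow(Add(Add(b, Mul(94, -86)), P), -1)) = Mul(Add(143991, -459882), Pow(Add(Add(-61, Mul(94, -86)), -842766), -1)) = Mul(-315891, Pow(Add(Add(-61, -8084), -842766), -1)) = Mul(-315891, Pow(Add(-8145, -842766), -1)) = Mul(-315891, Pow(-850911, -1)) = Mul(-315891, Rational(-1, 850911)) = Rational(105297, 283637)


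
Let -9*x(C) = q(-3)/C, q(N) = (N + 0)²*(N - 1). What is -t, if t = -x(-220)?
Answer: -1/55 ≈ -0.018182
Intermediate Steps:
q(N) = N²*(-1 + N)
x(C) = 4/C (x(C) = -(-3)²*(-1 - 3)/(9*C) = -9*(-4)/(9*C) = -(-4)/C = 4/C)
t = 1/55 (t = -4/(-220) = -4*(-1)/220 = -1*(-1/55) = 1/55 ≈ 0.018182)
-t = -1*1/55 = -1/55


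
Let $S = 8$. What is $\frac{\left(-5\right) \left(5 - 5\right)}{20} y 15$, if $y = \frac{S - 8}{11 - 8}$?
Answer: $0$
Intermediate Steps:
$y = 0$ ($y = \frac{8 - 8}{11 - 8} = \frac{0}{3} = 0 \cdot \frac{1}{3} = 0$)
$\frac{\left(-5\right) \left(5 - 5\right)}{20} y 15 = \frac{\left(-5\right) \left(5 - 5\right)}{20} \cdot 0 \cdot 15 = \left(-5\right) 0 \cdot \frac{1}{20} \cdot 0 \cdot 15 = 0 \cdot \frac{1}{20} \cdot 0 \cdot 15 = 0 \cdot 0 \cdot 15 = 0 \cdot 15 = 0$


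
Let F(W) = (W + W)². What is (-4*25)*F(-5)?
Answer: -10000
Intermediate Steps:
F(W) = 4*W² (F(W) = (2*W)² = 4*W²)
(-4*25)*F(-5) = (-4*25)*(4*(-5)²) = -400*25 = -100*100 = -10000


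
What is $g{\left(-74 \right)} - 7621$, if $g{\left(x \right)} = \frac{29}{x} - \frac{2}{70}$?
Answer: $- \frac{19739479}{2590} \approx -7621.4$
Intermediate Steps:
$g{\left(x \right)} = - \frac{1}{35} + \frac{29}{x}$ ($g{\left(x \right)} = \frac{29}{x} - \frac{1}{35} = - \frac{1}{35} + \frac{29}{x}$)
$g{\left(-74 \right)} - 7621 = \frac{1015 - -74}{35 \left(-74\right)} - 7621 = \frac{1}{35} \left(- \frac{1}{74}\right) \left(1015 + 74\right) - 7621 = \frac{1}{35} \left(- \frac{1}{74}\right) 1089 - 7621 = - \frac{1089}{2590} - 7621 = - \frac{19739479}{2590}$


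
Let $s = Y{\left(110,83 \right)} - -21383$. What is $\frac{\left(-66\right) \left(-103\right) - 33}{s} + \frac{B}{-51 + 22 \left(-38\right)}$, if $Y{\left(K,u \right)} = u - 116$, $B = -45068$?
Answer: $\frac{193640471}{3787490} \approx 51.126$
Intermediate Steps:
$Y{\left(K,u \right)} = -116 + u$
$s = 21350$ ($s = \left(-116 + 83\right) - -21383 = -33 + 21383 = 21350$)
$\frac{\left(-66\right) \left(-103\right) - 33}{s} + \frac{B}{-51 + 22 \left(-38\right)} = \frac{\left(-66\right) \left(-103\right) - 33}{21350} - \frac{45068}{-51 + 22 \left(-38\right)} = \left(6798 - 33\right) \frac{1}{21350} - \frac{45068}{-51 - 836} = 6765 \cdot \frac{1}{21350} - \frac{45068}{-887} = \frac{1353}{4270} - - \frac{45068}{887} = \frac{1353}{4270} + \frac{45068}{887} = \frac{193640471}{3787490}$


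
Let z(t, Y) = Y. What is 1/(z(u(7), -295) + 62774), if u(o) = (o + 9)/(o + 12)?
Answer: 1/62479 ≈ 1.6005e-5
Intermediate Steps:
u(o) = (9 + o)/(12 + o)
1/(z(u(7), -295) + 62774) = 1/(-295 + 62774) = 1/62479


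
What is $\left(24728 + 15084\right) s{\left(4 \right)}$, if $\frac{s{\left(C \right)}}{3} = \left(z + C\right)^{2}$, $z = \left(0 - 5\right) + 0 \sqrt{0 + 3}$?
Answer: $119436$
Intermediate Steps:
$z = -5$ ($z = \left(0 - 5\right) + 0 \sqrt{3} = -5 + 0 = -5$)
$s{\left(C \right)} = 3 \left(-5 + C\right)^{2}$
$\left(24728 + 15084\right) s{\left(4 \right)} = \left(24728 + 15084\right) 3 \left(-5 + 4\right)^{2} = 39812 \cdot 3 \left(-1\right)^{2} = 39812 \cdot 3 \cdot 1 = 39812 \cdot 3 = 119436$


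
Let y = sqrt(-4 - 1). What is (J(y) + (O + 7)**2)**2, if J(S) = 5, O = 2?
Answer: 7396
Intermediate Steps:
y = I*sqrt(5) (y = sqrt(-5) = I*sqrt(5) ≈ 2.2361*I)
(J(y) + (O + 7)**2)**2 = (5 + (2 + 7)**2)**2 = (5 + 9**2)**2 = (5 + 81)**2 = 86**2 = 7396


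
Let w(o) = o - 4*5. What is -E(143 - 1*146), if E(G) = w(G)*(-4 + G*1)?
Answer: -161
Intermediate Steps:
w(o) = -20 + o (w(o) = o - 20 = -20 + o)
E(G) = (-20 + G)*(-4 + G) (E(G) = (-20 + G)*(-4 + G*1) = (-20 + G)*(-4 + G))
-E(143 - 1*146) = -(-20 + (143 - 1*146))*(-4 + (143 - 1*146)) = -(-20 + (143 - 146))*(-4 + (143 - 146)) = -(-20 - 3)*(-4 - 3) = -(-23)*(-7) = -1*161 = -161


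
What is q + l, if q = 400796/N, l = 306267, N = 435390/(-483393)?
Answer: -10066065283/72565 ≈ -1.3872e+5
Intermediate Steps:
N = -145130/161131 (N = 435390*(-1/483393) = -145130/161131 ≈ -0.90070)
q = -32290330138/72565 (q = 400796/(-145130/161131) = 400796*(-161131/145130) = -32290330138/72565 ≈ -4.4499e+5)
q + l = -32290330138/72565 + 306267 = -10066065283/72565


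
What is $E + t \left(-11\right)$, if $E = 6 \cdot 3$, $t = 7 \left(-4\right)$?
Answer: $326$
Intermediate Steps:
$t = -28$
$E = 18$
$E + t \left(-11\right) = 18 - -308 = 18 + 308 = 326$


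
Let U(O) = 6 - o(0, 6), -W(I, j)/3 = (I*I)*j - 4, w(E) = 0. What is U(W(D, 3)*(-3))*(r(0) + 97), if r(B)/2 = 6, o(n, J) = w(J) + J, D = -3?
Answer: 0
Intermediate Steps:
W(I, j) = 12 - 3*j*I² (W(I, j) = -3*((I*I)*j - 4) = -3*(I²*j - 4) = -3*(j*I² - 4) = -3*(-4 + j*I²) = 12 - 3*j*I²)
o(n, J) = J (o(n, J) = 0 + J = J)
U(O) = 0 (U(O) = 6 - 1*6 = 6 - 6 = 0)
r(B) = 12 (r(B) = 2*6 = 12)
U(W(D, 3)*(-3))*(r(0) + 97) = 0*(12 + 97) = 0*109 = 0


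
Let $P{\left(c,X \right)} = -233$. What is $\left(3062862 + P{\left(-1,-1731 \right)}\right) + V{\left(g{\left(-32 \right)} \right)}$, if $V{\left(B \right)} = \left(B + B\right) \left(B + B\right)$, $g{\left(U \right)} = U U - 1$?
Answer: $7248745$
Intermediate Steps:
$g{\left(U \right)} = -1 + U^{2}$ ($g{\left(U \right)} = U^{2} - 1 = -1 + U^{2}$)
$V{\left(B \right)} = 4 B^{2}$ ($V{\left(B \right)} = 2 B 2 B = 4 B^{2}$)
$\left(3062862 + P{\left(-1,-1731 \right)}\right) + V{\left(g{\left(-32 \right)} \right)} = \left(3062862 - 233\right) + 4 \left(-1 + \left(-32\right)^{2}\right)^{2} = 3062629 + 4 \left(-1 + 1024\right)^{2} = 3062629 + 4 \cdot 1023^{2} = 3062629 + 4 \cdot 1046529 = 3062629 + 4186116 = 7248745$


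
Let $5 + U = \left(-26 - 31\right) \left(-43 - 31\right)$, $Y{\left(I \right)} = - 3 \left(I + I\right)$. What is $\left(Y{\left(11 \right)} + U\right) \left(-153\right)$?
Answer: $-634491$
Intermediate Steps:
$Y{\left(I \right)} = - 6 I$ ($Y{\left(I \right)} = - 3 \cdot 2 I = - 6 I$)
$U = 4213$ ($U = -5 + \left(-26 - 31\right) \left(-43 - 31\right) = -5 - -4218 = -5 + 4218 = 4213$)
$\left(Y{\left(11 \right)} + U\right) \left(-153\right) = \left(\left(-6\right) 11 + 4213\right) \left(-153\right) = \left(-66 + 4213\right) \left(-153\right) = 4147 \left(-153\right) = -634491$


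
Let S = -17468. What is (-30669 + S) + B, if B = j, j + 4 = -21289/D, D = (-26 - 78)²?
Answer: -520714345/10816 ≈ -48143.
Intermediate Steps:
D = 10816 (D = (-104)² = 10816)
j = -64553/10816 (j = -4 - 21289/10816 = -64553/10816 ≈ -5.9683)
B = -64553/10816 ≈ -5.9683
(-30669 + S) + B = (-30669 - 17468) - 64553/10816 = -48137 - 64553/10816 = -520714345/10816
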